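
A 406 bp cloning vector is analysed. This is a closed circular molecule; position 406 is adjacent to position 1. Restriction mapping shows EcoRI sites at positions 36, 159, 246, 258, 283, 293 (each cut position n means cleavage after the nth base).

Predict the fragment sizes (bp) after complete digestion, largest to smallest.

149, 123, 87, 25, 12, 10 bp

Circular molecule, 6 cuts → 6 fragments:
  159 − 36 = 123 bp
  246 − 159 = 87 bp
  258 − 246 = 12 bp
  283 − 258 = 25 bp
  293 − 283 = 10 bp
  wrap: 406 − 293 + 36 = 149 bp
Sorted largest to smallest: 149, 123, 87, 25, 12, 10 bp.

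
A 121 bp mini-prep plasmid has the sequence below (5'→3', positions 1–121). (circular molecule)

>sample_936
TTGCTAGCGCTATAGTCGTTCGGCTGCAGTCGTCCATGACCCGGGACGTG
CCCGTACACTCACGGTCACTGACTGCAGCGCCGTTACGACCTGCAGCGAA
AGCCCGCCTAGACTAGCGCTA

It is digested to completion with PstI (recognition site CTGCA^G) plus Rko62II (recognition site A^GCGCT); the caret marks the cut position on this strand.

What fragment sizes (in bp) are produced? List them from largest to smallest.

PstI sites (CTGCAG) start at positions 24, 73, 91.
PstI cuts after base 5 of each site (before the last base), so after positions 28, 77, 95.
Rko62II sites (AGCGCT) start at positions 6, 115.
Rko62II cuts after the first base of each site, so after positions 6, 115.
Combined cut positions: 6, 28, 77, 95, 115.
Circular molecule, 5 cuts → 5 fragments:
  7–28 → 22 bp
  29–77 → 49 bp
  78–95 → 18 bp
  96–115 → 20 bp
  116–121 then 1–6 → 6 + 6 = 12 bp
Sorted largest to smallest: 49, 22, 20, 18, 12 bp.

49, 22, 20, 18, 12 bp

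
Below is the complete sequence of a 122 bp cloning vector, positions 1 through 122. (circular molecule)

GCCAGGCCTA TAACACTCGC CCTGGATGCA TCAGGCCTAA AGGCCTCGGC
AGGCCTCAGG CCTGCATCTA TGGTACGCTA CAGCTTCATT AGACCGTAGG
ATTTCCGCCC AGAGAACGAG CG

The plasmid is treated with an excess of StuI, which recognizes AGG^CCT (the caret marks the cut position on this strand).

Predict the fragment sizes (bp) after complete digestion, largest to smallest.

68, 29, 10, 8, 7 bp

StuI sites (AGGCCT) start at positions 4, 33, 41, 51, 58.
StuI cuts after base 3 of each site, so after positions 6, 35, 43, 53, 60.
Circular molecule, 5 cuts → 5 fragments:
  7–35 → 29 bp
  36–43 → 8 bp
  44–53 → 10 bp
  54–60 → 7 bp
  61–122 then 1–6 → 62 + 6 = 68 bp
Sorted largest to smallest: 68, 29, 10, 8, 7 bp.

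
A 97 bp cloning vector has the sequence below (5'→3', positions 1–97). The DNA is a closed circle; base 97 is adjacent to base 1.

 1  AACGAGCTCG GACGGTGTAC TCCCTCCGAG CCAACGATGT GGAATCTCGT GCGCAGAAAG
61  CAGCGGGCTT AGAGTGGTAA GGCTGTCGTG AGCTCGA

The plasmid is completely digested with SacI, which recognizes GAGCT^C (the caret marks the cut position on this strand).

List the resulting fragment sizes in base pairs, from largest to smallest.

86, 11 bp

SacI sites (GAGCTC) start at positions 4, 90.
SacI cuts after base 5 of each site (before the last base), so after positions 8, 94.
Circular molecule, 2 cuts → 2 fragments:
  9–94 → 86 bp
  95–97 then 1–8 → 3 + 8 = 11 bp
Sorted largest to smallest: 86, 11 bp.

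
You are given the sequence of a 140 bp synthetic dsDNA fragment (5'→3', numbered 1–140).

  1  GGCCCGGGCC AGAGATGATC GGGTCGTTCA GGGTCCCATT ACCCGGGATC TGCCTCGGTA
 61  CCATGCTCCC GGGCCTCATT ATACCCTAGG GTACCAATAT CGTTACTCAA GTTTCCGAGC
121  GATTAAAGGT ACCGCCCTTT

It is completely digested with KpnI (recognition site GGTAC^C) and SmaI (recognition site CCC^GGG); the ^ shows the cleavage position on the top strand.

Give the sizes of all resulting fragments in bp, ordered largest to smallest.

KpnI sites (GGTACC) start at positions 57, 90, 128.
KpnI cuts after base 5 of each site (before the last base), so after positions 61, 94, 132.
SmaI sites (CCCGGG) start at positions 3, 42, 68.
SmaI cuts after base 3 of each site, so after positions 5, 44, 70.
Combined cut positions: 5, 44, 61, 70, 94, 132.
Linear molecule, 6 cuts → 7 fragments:
  1–5 → 5 bp
  6–44 → 39 bp
  45–61 → 17 bp
  62–70 → 9 bp
  71–94 → 24 bp
  95–132 → 38 bp
  133–140 → 8 bp
Sorted largest to smallest: 39, 38, 24, 17, 9, 8, 5 bp.

39, 38, 24, 17, 9, 8, 5 bp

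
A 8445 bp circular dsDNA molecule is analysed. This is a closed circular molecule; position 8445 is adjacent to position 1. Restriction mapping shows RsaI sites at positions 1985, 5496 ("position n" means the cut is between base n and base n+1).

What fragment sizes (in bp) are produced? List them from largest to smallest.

4934, 3511 bp

Circular molecule, 2 cuts → 2 fragments:
  5496 − 1985 = 3511 bp
  wrap: 8445 − 5496 + 1985 = 4934 bp
Sorted largest to smallest: 4934, 3511 bp.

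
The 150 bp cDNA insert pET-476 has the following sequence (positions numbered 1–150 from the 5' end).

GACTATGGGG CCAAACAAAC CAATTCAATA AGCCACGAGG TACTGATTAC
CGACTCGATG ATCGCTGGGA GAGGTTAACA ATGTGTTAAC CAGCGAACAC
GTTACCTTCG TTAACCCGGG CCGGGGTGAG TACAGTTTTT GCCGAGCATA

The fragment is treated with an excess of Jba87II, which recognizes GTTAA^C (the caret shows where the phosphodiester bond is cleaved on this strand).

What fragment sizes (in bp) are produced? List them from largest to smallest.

Jba87II sites (GTTAAC) start at positions 74, 85, 110.
Jba87II cuts after base 5 of each site (before the last base), so after positions 78, 89, 114.
Linear molecule, 3 cuts → 4 fragments:
  1–78 → 78 bp
  79–89 → 11 bp
  90–114 → 25 bp
  115–150 → 36 bp
Sorted largest to smallest: 78, 36, 25, 11 bp.

78, 36, 25, 11 bp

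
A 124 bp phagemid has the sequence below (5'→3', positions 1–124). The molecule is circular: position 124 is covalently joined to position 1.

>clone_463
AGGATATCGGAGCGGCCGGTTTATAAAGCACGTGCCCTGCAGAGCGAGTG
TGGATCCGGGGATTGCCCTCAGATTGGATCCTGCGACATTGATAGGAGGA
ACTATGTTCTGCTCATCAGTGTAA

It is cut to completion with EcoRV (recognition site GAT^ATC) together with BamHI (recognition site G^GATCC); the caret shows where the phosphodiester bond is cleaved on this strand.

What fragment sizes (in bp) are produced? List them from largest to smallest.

53, 47, 24 bp

The EcoRV site (GATATC) starts at position 3.
EcoRV cuts after base 3 of each site, so after position 5.
BamHI sites (GGATCC) start at positions 52, 76.
BamHI cuts after the first base of each site, so after positions 52, 76.
Combined cut positions: 5, 52, 76.
Circular molecule, 3 cuts → 3 fragments:
  6–52 → 47 bp
  53–76 → 24 bp
  77–124 then 1–5 → 48 + 5 = 53 bp
Sorted largest to smallest: 53, 47, 24 bp.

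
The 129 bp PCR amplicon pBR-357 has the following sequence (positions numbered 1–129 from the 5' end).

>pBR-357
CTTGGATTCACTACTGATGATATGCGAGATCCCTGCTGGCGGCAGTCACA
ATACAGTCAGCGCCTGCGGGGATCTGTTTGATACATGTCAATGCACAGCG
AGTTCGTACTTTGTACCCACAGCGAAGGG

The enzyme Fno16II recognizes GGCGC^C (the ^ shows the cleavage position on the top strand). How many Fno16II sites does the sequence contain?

No occurrence of GGCGCC is present in the sequence.
Fno16II does not cut: 0 sites.

0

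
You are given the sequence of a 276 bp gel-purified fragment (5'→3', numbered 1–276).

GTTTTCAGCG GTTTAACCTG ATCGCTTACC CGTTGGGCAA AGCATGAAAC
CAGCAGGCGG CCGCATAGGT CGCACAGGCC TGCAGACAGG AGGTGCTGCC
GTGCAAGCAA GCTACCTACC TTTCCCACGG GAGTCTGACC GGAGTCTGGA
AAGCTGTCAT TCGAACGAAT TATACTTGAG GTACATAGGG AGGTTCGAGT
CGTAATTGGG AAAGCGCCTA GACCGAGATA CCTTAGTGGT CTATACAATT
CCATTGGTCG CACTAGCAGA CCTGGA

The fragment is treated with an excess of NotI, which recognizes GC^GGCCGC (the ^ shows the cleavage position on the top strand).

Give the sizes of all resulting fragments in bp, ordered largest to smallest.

218, 58 bp

The NotI site (GCGGCCGC) starts at position 57.
NotI cuts after base 2 of each site, so after position 58.
Linear molecule, 1 cut → 2 fragments:
  1–58 → 58 bp
  59–276 → 218 bp
Sorted largest to smallest: 218, 58 bp.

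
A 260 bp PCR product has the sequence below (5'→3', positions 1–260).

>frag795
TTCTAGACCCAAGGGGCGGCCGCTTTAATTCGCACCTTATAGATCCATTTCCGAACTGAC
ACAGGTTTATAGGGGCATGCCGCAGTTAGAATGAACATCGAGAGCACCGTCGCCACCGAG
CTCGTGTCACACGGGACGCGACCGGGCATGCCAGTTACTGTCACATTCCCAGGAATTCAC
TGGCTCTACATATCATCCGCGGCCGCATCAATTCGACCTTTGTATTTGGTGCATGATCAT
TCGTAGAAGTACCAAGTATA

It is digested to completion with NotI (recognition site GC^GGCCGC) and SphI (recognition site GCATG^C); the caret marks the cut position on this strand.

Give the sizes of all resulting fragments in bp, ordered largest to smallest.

71, 62, 60, 50, 17 bp

NotI sites (GCGGCCGC) start at positions 16, 199.
NotI cuts after base 2 of each site, so after positions 17, 200.
SphI sites (GCATGC) start at positions 75, 146.
SphI cuts after base 5 of each site (before the last base), so after positions 79, 150.
Combined cut positions: 17, 79, 150, 200.
Linear molecule, 4 cuts → 5 fragments:
  1–17 → 17 bp
  18–79 → 62 bp
  80–150 → 71 bp
  151–200 → 50 bp
  201–260 → 60 bp
Sorted largest to smallest: 71, 62, 60, 50, 17 bp.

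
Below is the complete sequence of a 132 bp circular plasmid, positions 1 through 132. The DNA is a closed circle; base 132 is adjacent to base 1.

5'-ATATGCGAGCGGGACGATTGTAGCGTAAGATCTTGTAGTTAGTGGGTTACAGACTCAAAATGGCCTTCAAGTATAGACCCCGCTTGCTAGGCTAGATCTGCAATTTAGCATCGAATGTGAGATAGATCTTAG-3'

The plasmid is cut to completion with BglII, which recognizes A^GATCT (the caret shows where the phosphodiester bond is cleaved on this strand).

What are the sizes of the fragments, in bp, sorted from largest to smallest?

BglII sites (AGATCT) start at positions 28, 94, 124.
BglII cuts after the first base of each site, so after positions 28, 94, 124.
Circular molecule, 3 cuts → 3 fragments:
  29–94 → 66 bp
  95–124 → 30 bp
  125–132 then 1–28 → 8 + 28 = 36 bp
Sorted largest to smallest: 66, 36, 30 bp.

66, 36, 30 bp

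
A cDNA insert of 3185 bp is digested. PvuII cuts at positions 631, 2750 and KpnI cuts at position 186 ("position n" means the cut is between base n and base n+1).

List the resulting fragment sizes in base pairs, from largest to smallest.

Combined cut positions (sorted): 186, 631, 2750.
Linear molecule, 3 cuts → 4 fragments:
  186 − 0 = 186 bp
  631 − 186 = 445 bp
  2750 − 631 = 2119 bp
  3185 − 2750 = 435 bp
Sorted largest to smallest: 2119, 445, 435, 186 bp.

2119, 445, 435, 186 bp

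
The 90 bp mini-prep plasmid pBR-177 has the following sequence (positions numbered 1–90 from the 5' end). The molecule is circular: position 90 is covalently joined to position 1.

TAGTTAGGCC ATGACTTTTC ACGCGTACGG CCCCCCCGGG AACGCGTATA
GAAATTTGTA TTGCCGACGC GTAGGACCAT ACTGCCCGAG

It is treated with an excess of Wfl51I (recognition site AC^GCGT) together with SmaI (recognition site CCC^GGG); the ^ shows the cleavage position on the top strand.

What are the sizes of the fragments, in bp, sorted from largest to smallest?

Wfl51I sites (ACGCGT) start at positions 21, 42, 67.
Wfl51I cuts after base 2 of each site, so after positions 22, 43, 68.
The SmaI site (CCCGGG) starts at position 35.
SmaI cuts after base 3 of each site, so after position 37.
Combined cut positions: 22, 37, 43, 68.
Circular molecule, 4 cuts → 4 fragments:
  23–37 → 15 bp
  38–43 → 6 bp
  44–68 → 25 bp
  69–90 then 1–22 → 22 + 22 = 44 bp
Sorted largest to smallest: 44, 25, 15, 6 bp.

44, 25, 15, 6 bp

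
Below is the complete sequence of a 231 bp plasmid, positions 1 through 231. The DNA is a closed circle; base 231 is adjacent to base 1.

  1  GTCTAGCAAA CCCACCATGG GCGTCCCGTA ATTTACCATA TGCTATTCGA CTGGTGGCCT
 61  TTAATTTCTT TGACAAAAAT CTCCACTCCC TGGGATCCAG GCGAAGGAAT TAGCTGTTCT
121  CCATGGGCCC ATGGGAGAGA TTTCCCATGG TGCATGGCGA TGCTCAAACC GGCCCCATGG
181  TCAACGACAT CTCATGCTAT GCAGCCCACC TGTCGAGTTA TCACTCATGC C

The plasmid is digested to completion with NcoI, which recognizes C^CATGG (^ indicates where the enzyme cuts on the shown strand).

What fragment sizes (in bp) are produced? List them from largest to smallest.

NcoI sites (CCATGG) start at positions 15, 121, 129, 145, 175.
NcoI cuts after the first base of each site, so after positions 15, 121, 129, 145, 175.
Circular molecule, 5 cuts → 5 fragments:
  16–121 → 106 bp
  122–129 → 8 bp
  130–145 → 16 bp
  146–175 → 30 bp
  176–231 then 1–15 → 56 + 15 = 71 bp
Sorted largest to smallest: 106, 71, 30, 16, 8 bp.

106, 71, 30, 16, 8 bp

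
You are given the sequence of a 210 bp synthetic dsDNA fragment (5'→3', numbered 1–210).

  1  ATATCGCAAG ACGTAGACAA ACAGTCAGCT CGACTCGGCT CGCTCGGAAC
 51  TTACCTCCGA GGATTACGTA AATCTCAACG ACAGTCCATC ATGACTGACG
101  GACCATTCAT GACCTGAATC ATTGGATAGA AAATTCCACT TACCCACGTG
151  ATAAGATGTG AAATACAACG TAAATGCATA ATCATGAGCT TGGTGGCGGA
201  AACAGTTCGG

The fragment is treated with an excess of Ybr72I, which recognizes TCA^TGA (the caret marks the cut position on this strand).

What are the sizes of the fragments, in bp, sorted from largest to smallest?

91, 75, 26, 18 bp

Ybr72I sites (TCATGA) start at positions 89, 107, 182.
Ybr72I cuts after base 3 of each site, so after positions 91, 109, 184.
Linear molecule, 3 cuts → 4 fragments:
  1–91 → 91 bp
  92–109 → 18 bp
  110–184 → 75 bp
  185–210 → 26 bp
Sorted largest to smallest: 91, 75, 26, 18 bp.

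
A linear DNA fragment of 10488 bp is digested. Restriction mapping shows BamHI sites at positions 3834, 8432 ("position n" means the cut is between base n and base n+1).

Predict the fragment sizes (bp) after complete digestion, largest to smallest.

Linear molecule, 2 cuts → 3 fragments:
  3834 − 0 = 3834 bp
  8432 − 3834 = 4598 bp
  10488 − 8432 = 2056 bp
Sorted largest to smallest: 4598, 3834, 2056 bp.

4598, 3834, 2056 bp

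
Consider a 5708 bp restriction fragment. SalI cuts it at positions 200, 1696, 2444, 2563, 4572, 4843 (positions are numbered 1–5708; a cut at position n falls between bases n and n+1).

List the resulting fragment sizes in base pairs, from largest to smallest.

Linear molecule, 6 cuts → 7 fragments:
  200 − 0 = 200 bp
  1696 − 200 = 1496 bp
  2444 − 1696 = 748 bp
  2563 − 2444 = 119 bp
  4572 − 2563 = 2009 bp
  4843 − 4572 = 271 bp
  5708 − 4843 = 865 bp
Sorted largest to smallest: 2009, 1496, 865, 748, 271, 200, 119 bp.

2009, 1496, 865, 748, 271, 200, 119 bp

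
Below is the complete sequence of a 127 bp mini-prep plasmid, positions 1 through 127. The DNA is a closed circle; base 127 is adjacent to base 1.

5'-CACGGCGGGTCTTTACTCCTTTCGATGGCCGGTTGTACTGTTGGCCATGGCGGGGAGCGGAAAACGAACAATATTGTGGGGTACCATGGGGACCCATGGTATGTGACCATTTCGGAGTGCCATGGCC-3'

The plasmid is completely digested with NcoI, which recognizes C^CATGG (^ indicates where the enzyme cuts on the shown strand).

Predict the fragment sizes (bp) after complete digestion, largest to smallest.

NcoI sites (CCATGG) start at positions 45, 84, 94, 120.
NcoI cuts after the first base of each site, so after positions 45, 84, 94, 120.
Circular molecule, 4 cuts → 4 fragments:
  46–84 → 39 bp
  85–94 → 10 bp
  95–120 → 26 bp
  121–127 then 1–45 → 7 + 45 = 52 bp
Sorted largest to smallest: 52, 39, 26, 10 bp.

52, 39, 26, 10 bp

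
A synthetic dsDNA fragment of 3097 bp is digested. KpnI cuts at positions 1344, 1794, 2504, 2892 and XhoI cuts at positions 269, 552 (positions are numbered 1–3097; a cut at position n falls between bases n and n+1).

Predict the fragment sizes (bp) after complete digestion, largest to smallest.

792, 710, 450, 388, 283, 269, 205 bp

Combined cut positions (sorted): 269, 552, 1344, 1794, 2504, 2892.
Linear molecule, 6 cuts → 7 fragments:
  269 − 0 = 269 bp
  552 − 269 = 283 bp
  1344 − 552 = 792 bp
  1794 − 1344 = 450 bp
  2504 − 1794 = 710 bp
  2892 − 2504 = 388 bp
  3097 − 2892 = 205 bp
Sorted largest to smallest: 792, 710, 450, 388, 283, 269, 205 bp.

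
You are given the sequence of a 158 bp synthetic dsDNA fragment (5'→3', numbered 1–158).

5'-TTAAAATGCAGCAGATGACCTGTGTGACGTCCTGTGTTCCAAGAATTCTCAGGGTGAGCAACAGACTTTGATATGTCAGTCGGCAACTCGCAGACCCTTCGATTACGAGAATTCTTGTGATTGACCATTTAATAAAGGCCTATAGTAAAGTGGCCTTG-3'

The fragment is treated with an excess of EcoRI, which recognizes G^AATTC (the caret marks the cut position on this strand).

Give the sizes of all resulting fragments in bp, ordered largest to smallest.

EcoRI sites (GAATTC) start at positions 43, 109.
EcoRI cuts after the first base of each site, so after positions 43, 109.
Linear molecule, 2 cuts → 3 fragments:
  1–43 → 43 bp
  44–109 → 66 bp
  110–158 → 49 bp
Sorted largest to smallest: 66, 49, 43 bp.

66, 49, 43 bp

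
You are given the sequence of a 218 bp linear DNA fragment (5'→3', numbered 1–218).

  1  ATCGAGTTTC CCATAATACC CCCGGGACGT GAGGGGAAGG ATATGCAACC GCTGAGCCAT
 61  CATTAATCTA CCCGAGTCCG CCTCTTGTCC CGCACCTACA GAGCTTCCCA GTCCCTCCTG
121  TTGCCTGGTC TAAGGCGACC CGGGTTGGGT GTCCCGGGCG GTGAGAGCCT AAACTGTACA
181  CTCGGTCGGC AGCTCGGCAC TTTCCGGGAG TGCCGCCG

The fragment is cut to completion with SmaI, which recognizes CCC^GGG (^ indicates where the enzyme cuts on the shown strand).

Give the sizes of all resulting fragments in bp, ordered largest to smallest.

118, 63, 23, 14 bp

SmaI sites (CCCGGG) start at positions 21, 139, 153.
SmaI cuts after base 3 of each site, so after positions 23, 141, 155.
Linear molecule, 3 cuts → 4 fragments:
  1–23 → 23 bp
  24–141 → 118 bp
  142–155 → 14 bp
  156–218 → 63 bp
Sorted largest to smallest: 118, 63, 23, 14 bp.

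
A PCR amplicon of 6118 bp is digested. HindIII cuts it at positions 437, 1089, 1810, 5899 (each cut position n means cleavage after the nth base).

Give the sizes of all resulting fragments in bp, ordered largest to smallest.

Linear molecule, 4 cuts → 5 fragments:
  437 − 0 = 437 bp
  1089 − 437 = 652 bp
  1810 − 1089 = 721 bp
  5899 − 1810 = 4089 bp
  6118 − 5899 = 219 bp
Sorted largest to smallest: 4089, 721, 652, 437, 219 bp.

4089, 721, 652, 437, 219 bp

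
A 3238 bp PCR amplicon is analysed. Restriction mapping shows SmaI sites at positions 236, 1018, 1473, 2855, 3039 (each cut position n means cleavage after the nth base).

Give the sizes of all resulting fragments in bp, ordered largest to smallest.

Linear molecule, 5 cuts → 6 fragments:
  236 − 0 = 236 bp
  1018 − 236 = 782 bp
  1473 − 1018 = 455 bp
  2855 − 1473 = 1382 bp
  3039 − 2855 = 184 bp
  3238 − 3039 = 199 bp
Sorted largest to smallest: 1382, 782, 455, 236, 199, 184 bp.

1382, 782, 455, 236, 199, 184 bp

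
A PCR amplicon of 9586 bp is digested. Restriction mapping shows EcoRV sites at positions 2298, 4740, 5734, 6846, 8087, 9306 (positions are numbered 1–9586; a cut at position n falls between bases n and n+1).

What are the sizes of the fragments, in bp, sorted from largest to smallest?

Linear molecule, 6 cuts → 7 fragments:
  2298 − 0 = 2298 bp
  4740 − 2298 = 2442 bp
  5734 − 4740 = 994 bp
  6846 − 5734 = 1112 bp
  8087 − 6846 = 1241 bp
  9306 − 8087 = 1219 bp
  9586 − 9306 = 280 bp
Sorted largest to smallest: 2442, 2298, 1241, 1219, 1112, 994, 280 bp.

2442, 2298, 1241, 1219, 1112, 994, 280 bp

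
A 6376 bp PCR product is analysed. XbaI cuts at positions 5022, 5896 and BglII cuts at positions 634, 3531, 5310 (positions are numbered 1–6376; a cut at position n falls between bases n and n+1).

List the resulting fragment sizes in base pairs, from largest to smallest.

Combined cut positions (sorted): 634, 3531, 5022, 5310, 5896.
Linear molecule, 5 cuts → 6 fragments:
  634 − 0 = 634 bp
  3531 − 634 = 2897 bp
  5022 − 3531 = 1491 bp
  5310 − 5022 = 288 bp
  5896 − 5310 = 586 bp
  6376 − 5896 = 480 bp
Sorted largest to smallest: 2897, 1491, 634, 586, 480, 288 bp.

2897, 1491, 634, 586, 480, 288 bp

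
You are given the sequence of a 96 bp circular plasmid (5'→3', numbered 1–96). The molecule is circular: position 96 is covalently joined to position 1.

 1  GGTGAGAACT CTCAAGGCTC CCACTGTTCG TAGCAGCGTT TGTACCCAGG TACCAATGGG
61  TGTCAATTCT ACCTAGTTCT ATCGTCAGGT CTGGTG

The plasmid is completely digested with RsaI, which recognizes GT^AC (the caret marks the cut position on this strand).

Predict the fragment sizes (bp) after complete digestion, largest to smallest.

RsaI sites (GTAC) start at positions 42, 50.
RsaI cuts after base 2 of each site, so after positions 43, 51.
Circular molecule, 2 cuts → 2 fragments:
  44–51 → 8 bp
  52–96 then 1–43 → 45 + 43 = 88 bp
Sorted largest to smallest: 88, 8 bp.

88, 8 bp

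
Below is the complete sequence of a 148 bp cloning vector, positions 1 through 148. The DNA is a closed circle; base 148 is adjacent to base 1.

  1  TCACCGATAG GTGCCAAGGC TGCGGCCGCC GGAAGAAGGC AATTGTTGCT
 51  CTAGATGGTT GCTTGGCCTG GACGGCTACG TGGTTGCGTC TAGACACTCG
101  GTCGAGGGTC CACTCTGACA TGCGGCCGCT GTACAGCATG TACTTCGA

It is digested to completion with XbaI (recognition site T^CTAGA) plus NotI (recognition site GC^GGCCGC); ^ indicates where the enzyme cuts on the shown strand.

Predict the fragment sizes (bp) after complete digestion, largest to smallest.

48, 39, 34, 27 bp

XbaI sites (TCTAGA) start at positions 50, 89.
XbaI cuts after the first base of each site, so after positions 50, 89.
NotI sites (GCGGCCGC) start at positions 22, 122.
NotI cuts after base 2 of each site, so after positions 23, 123.
Combined cut positions: 23, 50, 89, 123.
Circular molecule, 4 cuts → 4 fragments:
  24–50 → 27 bp
  51–89 → 39 bp
  90–123 → 34 bp
  124–148 then 1–23 → 25 + 23 = 48 bp
Sorted largest to smallest: 48, 39, 34, 27 bp.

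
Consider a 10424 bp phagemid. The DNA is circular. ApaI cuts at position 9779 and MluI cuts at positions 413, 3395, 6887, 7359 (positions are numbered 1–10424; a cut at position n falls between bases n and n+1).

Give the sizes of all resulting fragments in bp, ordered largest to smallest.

Combined cut positions (sorted): 413, 3395, 6887, 7359, 9779.
Circular molecule, 5 cuts → 5 fragments:
  3395 − 413 = 2982 bp
  6887 − 3395 = 3492 bp
  7359 − 6887 = 472 bp
  9779 − 7359 = 2420 bp
  wrap: 10424 − 9779 + 413 = 1058 bp
Sorted largest to smallest: 3492, 2982, 2420, 1058, 472 bp.

3492, 2982, 2420, 1058, 472 bp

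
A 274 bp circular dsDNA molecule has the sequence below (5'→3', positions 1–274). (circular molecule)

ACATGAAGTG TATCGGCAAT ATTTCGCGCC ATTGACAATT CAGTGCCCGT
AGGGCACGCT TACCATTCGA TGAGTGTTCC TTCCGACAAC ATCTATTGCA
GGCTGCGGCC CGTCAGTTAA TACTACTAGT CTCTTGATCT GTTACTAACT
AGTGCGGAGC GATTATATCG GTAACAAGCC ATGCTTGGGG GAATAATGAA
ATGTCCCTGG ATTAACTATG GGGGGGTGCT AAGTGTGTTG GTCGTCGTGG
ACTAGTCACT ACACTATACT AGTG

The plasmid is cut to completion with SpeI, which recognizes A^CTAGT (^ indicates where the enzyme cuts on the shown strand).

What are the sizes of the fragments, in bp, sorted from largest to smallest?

SpeI sites (ACTAGT) start at positions 125, 148, 251, 268.
SpeI cuts after the first base of each site, so after positions 125, 148, 251, 268.
Circular molecule, 4 cuts → 4 fragments:
  126–148 → 23 bp
  149–251 → 103 bp
  252–268 → 17 bp
  269–274 then 1–125 → 6 + 125 = 131 bp
Sorted largest to smallest: 131, 103, 23, 17 bp.

131, 103, 23, 17 bp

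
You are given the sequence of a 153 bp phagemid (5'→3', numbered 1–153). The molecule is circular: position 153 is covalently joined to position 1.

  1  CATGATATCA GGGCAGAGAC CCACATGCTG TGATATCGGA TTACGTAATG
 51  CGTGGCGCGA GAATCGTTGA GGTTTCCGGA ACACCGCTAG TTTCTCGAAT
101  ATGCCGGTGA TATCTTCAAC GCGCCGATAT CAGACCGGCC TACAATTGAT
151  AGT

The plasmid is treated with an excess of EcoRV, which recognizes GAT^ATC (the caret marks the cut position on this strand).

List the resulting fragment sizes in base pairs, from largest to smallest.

EcoRV sites (GATATC) start at positions 4, 32, 109, 126.
EcoRV cuts after base 3 of each site, so after positions 6, 34, 111, 128.
Circular molecule, 4 cuts → 4 fragments:
  7–34 → 28 bp
  35–111 → 77 bp
  112–128 → 17 bp
  129–153 then 1–6 → 25 + 6 = 31 bp
Sorted largest to smallest: 77, 31, 28, 17 bp.

77, 31, 28, 17 bp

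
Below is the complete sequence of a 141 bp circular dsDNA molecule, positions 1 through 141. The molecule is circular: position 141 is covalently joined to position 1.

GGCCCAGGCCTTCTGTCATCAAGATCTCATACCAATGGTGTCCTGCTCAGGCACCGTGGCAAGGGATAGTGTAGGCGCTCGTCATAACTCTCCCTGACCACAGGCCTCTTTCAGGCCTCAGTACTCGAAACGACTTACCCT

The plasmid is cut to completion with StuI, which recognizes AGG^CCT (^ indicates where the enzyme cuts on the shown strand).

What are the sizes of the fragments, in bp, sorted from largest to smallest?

96, 34, 11 bp

StuI sites (AGGCCT) start at positions 6, 102, 113.
StuI cuts after base 3 of each site, so after positions 8, 104, 115.
Circular molecule, 3 cuts → 3 fragments:
  9–104 → 96 bp
  105–115 → 11 bp
  116–141 then 1–8 → 26 + 8 = 34 bp
Sorted largest to smallest: 96, 34, 11 bp.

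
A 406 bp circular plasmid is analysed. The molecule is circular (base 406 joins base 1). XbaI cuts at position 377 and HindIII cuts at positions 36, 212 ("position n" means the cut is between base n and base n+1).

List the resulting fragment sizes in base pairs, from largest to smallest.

Combined cut positions (sorted): 36, 212, 377.
Circular molecule, 3 cuts → 3 fragments:
  212 − 36 = 176 bp
  377 − 212 = 165 bp
  wrap: 406 − 377 + 36 = 65 bp
Sorted largest to smallest: 176, 165, 65 bp.

176, 165, 65 bp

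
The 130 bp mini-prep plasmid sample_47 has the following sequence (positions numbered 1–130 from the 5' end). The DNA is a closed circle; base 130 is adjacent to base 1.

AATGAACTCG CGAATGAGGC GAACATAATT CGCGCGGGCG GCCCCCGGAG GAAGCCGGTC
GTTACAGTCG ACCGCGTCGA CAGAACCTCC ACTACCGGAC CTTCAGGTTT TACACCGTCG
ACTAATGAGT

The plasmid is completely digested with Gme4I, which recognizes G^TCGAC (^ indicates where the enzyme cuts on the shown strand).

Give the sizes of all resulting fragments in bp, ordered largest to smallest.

80, 41, 9 bp

Gme4I sites (GTCGAC) start at positions 67, 76, 117.
Gme4I cuts after the first base of each site, so after positions 67, 76, 117.
Circular molecule, 3 cuts → 3 fragments:
  68–76 → 9 bp
  77–117 → 41 bp
  118–130 then 1–67 → 13 + 67 = 80 bp
Sorted largest to smallest: 80, 41, 9 bp.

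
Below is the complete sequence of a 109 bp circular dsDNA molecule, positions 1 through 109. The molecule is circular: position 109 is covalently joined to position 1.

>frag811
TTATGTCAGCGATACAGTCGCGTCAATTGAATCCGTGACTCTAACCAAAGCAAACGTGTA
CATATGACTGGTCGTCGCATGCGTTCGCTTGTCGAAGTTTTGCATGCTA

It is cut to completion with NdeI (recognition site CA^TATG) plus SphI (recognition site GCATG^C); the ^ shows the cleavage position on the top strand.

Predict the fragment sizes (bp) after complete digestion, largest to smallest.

65, 25, 19 bp

The NdeI site (CATATG) starts at position 61.
NdeI cuts after base 2 of each site, so after position 62.
SphI sites (GCATGC) start at positions 77, 102.
SphI cuts after base 5 of each site (before the last base), so after positions 81, 106.
Combined cut positions: 62, 81, 106.
Circular molecule, 3 cuts → 3 fragments:
  63–81 → 19 bp
  82–106 → 25 bp
  107–109 then 1–62 → 3 + 62 = 65 bp
Sorted largest to smallest: 65, 25, 19 bp.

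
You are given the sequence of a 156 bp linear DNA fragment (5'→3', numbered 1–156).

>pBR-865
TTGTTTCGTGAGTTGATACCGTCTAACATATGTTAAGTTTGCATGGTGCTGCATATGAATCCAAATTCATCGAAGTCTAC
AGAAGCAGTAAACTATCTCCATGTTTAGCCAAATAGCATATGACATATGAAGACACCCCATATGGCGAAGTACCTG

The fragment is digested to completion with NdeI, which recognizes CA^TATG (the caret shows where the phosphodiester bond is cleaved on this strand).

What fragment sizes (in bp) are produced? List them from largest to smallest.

NdeI sites (CATATG) start at positions 27, 52, 117, 124, 139.
NdeI cuts after base 2 of each site, so after positions 28, 53, 118, 125, 140.
Linear molecule, 5 cuts → 6 fragments:
  1–28 → 28 bp
  29–53 → 25 bp
  54–118 → 65 bp
  119–125 → 7 bp
  126–140 → 15 bp
  141–156 → 16 bp
Sorted largest to smallest: 65, 28, 25, 16, 15, 7 bp.

65, 28, 25, 16, 15, 7 bp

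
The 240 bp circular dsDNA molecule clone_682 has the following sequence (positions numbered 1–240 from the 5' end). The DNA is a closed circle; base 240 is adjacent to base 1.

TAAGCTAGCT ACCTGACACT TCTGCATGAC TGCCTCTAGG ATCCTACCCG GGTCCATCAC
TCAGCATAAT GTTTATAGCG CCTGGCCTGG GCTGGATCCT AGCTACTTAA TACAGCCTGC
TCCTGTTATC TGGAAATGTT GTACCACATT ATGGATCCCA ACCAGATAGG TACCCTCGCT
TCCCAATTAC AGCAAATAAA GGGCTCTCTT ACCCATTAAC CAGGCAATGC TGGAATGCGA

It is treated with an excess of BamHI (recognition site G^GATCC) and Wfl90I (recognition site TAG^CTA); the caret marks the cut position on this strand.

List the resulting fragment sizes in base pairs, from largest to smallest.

95, 55, 51, 31, 8 bp

BamHI sites (GGATCC) start at positions 39, 94, 153.
BamHI cuts after the first base of each site, so after positions 39, 94, 153.
Wfl90I sites (TAGCTA) start at positions 6, 100.
Wfl90I cuts after base 3 of each site, so after positions 8, 102.
Combined cut positions: 8, 39, 94, 102, 153.
Circular molecule, 5 cuts → 5 fragments:
  9–39 → 31 bp
  40–94 → 55 bp
  95–102 → 8 bp
  103–153 → 51 bp
  154–240 then 1–8 → 87 + 8 = 95 bp
Sorted largest to smallest: 95, 55, 51, 31, 8 bp.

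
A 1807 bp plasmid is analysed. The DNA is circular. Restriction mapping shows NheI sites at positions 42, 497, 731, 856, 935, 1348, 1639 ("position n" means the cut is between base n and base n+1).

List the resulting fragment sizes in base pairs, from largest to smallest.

Circular molecule, 7 cuts → 7 fragments:
  497 − 42 = 455 bp
  731 − 497 = 234 bp
  856 − 731 = 125 bp
  935 − 856 = 79 bp
  1348 − 935 = 413 bp
  1639 − 1348 = 291 bp
  wrap: 1807 − 1639 + 42 = 210 bp
Sorted largest to smallest: 455, 413, 291, 234, 210, 125, 79 bp.

455, 413, 291, 234, 210, 125, 79 bp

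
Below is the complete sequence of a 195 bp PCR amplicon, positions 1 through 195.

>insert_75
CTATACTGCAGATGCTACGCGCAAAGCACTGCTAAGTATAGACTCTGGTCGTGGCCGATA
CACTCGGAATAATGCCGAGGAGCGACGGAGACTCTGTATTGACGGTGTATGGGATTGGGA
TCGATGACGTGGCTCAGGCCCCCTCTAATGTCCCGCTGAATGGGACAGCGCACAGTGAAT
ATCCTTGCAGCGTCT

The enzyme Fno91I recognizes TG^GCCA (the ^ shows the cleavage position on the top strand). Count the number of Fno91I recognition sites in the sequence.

No occurrence of TGGCCA is present in the sequence.
Fno91I does not cut: 0 sites.

0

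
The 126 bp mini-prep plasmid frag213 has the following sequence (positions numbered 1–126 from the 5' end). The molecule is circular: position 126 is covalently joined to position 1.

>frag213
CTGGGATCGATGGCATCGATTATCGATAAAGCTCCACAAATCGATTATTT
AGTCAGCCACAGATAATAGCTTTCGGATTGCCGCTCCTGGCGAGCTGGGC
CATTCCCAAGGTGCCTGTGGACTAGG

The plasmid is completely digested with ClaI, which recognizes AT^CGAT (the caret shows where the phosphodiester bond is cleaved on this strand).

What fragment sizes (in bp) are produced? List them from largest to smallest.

92, 18, 9, 7 bp

ClaI sites (ATCGAT) start at positions 6, 15, 22, 40.
ClaI cuts after base 2 of each site, so after positions 7, 16, 23, 41.
Circular molecule, 4 cuts → 4 fragments:
  8–16 → 9 bp
  17–23 → 7 bp
  24–41 → 18 bp
  42–126 then 1–7 → 85 + 7 = 92 bp
Sorted largest to smallest: 92, 18, 9, 7 bp.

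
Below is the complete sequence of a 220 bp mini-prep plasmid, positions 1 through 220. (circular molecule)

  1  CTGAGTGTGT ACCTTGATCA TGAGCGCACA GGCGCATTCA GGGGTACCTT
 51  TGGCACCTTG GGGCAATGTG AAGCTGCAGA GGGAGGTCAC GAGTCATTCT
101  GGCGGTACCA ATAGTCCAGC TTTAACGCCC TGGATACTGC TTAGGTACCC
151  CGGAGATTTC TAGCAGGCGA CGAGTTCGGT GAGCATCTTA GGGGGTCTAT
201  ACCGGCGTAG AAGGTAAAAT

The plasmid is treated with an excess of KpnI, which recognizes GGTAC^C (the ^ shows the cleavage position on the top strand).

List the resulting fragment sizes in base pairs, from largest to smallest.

KpnI sites (GGTACC) start at positions 43, 104, 144.
KpnI cuts after base 5 of each site (before the last base), so after positions 47, 108, 148.
Circular molecule, 3 cuts → 3 fragments:
  48–108 → 61 bp
  109–148 → 40 bp
  149–220 then 1–47 → 72 + 47 = 119 bp
Sorted largest to smallest: 119, 61, 40 bp.

119, 61, 40 bp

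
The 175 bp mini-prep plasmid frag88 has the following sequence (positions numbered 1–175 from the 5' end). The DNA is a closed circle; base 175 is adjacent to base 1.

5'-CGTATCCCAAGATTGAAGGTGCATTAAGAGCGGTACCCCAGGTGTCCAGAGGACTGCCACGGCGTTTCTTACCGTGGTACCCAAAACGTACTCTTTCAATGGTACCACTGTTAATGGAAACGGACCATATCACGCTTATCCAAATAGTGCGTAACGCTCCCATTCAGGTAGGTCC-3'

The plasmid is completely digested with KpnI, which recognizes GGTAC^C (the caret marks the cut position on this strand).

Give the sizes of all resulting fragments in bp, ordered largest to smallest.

KpnI sites (GGTACC) start at positions 32, 76, 101.
KpnI cuts after base 5 of each site (before the last base), so after positions 36, 80, 105.
Circular molecule, 3 cuts → 3 fragments:
  37–80 → 44 bp
  81–105 → 25 bp
  106–175 then 1–36 → 70 + 36 = 106 bp
Sorted largest to smallest: 106, 44, 25 bp.

106, 44, 25 bp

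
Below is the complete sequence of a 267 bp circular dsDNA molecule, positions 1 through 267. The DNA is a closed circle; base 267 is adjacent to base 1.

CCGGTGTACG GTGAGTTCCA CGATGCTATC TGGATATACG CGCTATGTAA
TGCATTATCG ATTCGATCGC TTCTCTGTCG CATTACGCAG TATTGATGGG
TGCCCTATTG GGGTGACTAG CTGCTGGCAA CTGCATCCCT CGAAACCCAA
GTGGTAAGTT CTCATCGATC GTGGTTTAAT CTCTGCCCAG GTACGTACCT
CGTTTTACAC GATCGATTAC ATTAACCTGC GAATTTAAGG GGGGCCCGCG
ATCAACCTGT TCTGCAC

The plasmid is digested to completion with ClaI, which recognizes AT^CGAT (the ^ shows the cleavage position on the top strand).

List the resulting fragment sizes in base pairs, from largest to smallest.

ClaI sites (ATCGAT) start at positions 57, 164, 212.
ClaI cuts after base 2 of each site, so after positions 58, 165, 213.
Circular molecule, 3 cuts → 3 fragments:
  59–165 → 107 bp
  166–213 → 48 bp
  214–267 then 1–58 → 54 + 58 = 112 bp
Sorted largest to smallest: 112, 107, 48 bp.

112, 107, 48 bp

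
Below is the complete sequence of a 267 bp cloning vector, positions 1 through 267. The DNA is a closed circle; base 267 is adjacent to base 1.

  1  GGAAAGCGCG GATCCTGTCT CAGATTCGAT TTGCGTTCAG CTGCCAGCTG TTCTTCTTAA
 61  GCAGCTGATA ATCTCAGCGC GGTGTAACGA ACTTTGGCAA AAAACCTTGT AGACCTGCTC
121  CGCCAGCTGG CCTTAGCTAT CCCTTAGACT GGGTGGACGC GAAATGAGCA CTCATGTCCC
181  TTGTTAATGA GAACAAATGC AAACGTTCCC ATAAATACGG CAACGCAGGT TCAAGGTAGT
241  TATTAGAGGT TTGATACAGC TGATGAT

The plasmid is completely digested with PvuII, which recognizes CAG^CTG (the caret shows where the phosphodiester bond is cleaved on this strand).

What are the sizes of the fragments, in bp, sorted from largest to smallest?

133, 62, 48, 17, 7 bp

PvuII sites (CAGCTG) start at positions 38, 45, 62, 124, 257.
PvuII cuts after base 3 of each site, so after positions 40, 47, 64, 126, 259.
Circular molecule, 5 cuts → 5 fragments:
  41–47 → 7 bp
  48–64 → 17 bp
  65–126 → 62 bp
  127–259 → 133 bp
  260–267 then 1–40 → 8 + 40 = 48 bp
Sorted largest to smallest: 133, 62, 48, 17, 7 bp.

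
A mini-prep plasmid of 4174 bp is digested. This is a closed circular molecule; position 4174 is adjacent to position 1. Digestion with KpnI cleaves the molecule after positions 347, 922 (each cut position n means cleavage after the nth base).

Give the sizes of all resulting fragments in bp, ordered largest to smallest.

Circular molecule, 2 cuts → 2 fragments:
  922 − 347 = 575 bp
  wrap: 4174 − 922 + 347 = 3599 bp
Sorted largest to smallest: 3599, 575 bp.

3599, 575 bp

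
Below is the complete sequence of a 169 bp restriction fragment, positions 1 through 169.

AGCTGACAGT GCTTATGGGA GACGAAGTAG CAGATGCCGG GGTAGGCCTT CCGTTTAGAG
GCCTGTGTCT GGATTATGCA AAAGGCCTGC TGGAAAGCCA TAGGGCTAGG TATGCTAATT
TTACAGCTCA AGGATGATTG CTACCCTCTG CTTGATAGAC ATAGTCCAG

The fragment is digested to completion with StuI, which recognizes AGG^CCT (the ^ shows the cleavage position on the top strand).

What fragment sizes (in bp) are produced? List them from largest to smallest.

StuI sites (AGGCCT) start at positions 44, 59, 83.
StuI cuts after base 3 of each site, so after positions 46, 61, 85.
Linear molecule, 3 cuts → 4 fragments:
  1–46 → 46 bp
  47–61 → 15 bp
  62–85 → 24 bp
  86–169 → 84 bp
Sorted largest to smallest: 84, 46, 24, 15 bp.

84, 46, 24, 15 bp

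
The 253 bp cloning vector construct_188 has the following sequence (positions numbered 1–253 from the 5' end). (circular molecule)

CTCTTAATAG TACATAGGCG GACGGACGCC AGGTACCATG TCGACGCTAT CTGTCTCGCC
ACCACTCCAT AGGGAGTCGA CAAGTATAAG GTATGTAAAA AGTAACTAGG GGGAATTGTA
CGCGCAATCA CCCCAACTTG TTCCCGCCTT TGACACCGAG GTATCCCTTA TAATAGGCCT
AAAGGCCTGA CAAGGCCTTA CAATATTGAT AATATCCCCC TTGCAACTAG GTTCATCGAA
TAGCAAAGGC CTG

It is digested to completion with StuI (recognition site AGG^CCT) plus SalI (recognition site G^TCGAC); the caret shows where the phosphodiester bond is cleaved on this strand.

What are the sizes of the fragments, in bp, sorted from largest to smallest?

101, 54, 44, 36, 10, 8 bp

StuI sites (AGGCCT) start at positions 175, 183, 193, 247.
StuI cuts after base 3 of each site, so after positions 177, 185, 195, 249.
SalI sites (GTCGAC) start at positions 40, 76.
SalI cuts after the first base of each site, so after positions 40, 76.
Combined cut positions: 40, 76, 177, 185, 195, 249.
Circular molecule, 6 cuts → 6 fragments:
  41–76 → 36 bp
  77–177 → 101 bp
  178–185 → 8 bp
  186–195 → 10 bp
  196–249 → 54 bp
  250–253 then 1–40 → 4 + 40 = 44 bp
Sorted largest to smallest: 101, 54, 44, 36, 10, 8 bp.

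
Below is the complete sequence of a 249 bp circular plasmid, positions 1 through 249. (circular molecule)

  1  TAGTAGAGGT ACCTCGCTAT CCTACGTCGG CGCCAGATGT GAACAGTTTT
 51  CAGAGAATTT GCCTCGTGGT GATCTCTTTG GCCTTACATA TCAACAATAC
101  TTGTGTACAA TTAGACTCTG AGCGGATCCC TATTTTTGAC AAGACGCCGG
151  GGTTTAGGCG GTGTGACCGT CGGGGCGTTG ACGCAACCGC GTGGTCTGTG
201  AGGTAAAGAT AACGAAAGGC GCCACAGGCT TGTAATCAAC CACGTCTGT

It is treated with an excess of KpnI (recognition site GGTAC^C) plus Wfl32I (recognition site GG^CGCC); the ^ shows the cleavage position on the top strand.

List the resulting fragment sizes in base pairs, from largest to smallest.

189, 42, 18 bp

The KpnI site (GGTACC) starts at position 8.
KpnI cuts after base 5 of each site (before the last base), so after position 12.
Wfl32I sites (GGCGCC) start at positions 29, 218.
Wfl32I cuts after base 2 of each site, so after positions 30, 219.
Combined cut positions: 12, 30, 219.
Circular molecule, 3 cuts → 3 fragments:
  13–30 → 18 bp
  31–219 → 189 bp
  220–249 then 1–12 → 30 + 12 = 42 bp
Sorted largest to smallest: 189, 42, 18 bp.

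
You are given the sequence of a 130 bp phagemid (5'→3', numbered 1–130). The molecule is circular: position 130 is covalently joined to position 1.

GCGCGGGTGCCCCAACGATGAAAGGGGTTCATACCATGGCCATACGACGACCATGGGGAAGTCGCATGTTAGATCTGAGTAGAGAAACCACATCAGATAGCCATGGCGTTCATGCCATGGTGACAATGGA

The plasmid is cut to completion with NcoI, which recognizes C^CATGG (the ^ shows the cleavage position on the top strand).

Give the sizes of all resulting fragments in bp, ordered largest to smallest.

NcoI sites (CCATGG) start at positions 34, 51, 101, 115.
NcoI cuts after the first base of each site, so after positions 34, 51, 101, 115.
Circular molecule, 4 cuts → 4 fragments:
  35–51 → 17 bp
  52–101 → 50 bp
  102–115 → 14 bp
  116–130 then 1–34 → 15 + 34 = 49 bp
Sorted largest to smallest: 50, 49, 17, 14 bp.

50, 49, 17, 14 bp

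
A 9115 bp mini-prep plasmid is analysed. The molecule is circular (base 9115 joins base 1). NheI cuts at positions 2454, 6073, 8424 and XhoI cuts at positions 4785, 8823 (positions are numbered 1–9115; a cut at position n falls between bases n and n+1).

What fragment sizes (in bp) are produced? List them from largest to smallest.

Combined cut positions (sorted): 2454, 4785, 6073, 8424, 8823.
Circular molecule, 5 cuts → 5 fragments:
  4785 − 2454 = 2331 bp
  6073 − 4785 = 1288 bp
  8424 − 6073 = 2351 bp
  8823 − 8424 = 399 bp
  wrap: 9115 − 8823 + 2454 = 2746 bp
Sorted largest to smallest: 2746, 2351, 2331, 1288, 399 bp.

2746, 2351, 2331, 1288, 399 bp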